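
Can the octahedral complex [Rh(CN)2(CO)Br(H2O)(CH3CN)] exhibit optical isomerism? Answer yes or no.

In an octahedral complex each vertex has one trans partner and four cis neighbours.
Placing the ligands in turn and identifying arrangements related by rotation or reflection leaves 9 distinct geometric isomers.
Of these, 6 lack any improper symmetry element and so occur as enantiomeric pairs, giving 9 + 6 = 15 stereoisomers in total.

yes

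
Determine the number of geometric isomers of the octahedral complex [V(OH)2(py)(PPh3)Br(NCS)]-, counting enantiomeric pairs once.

Placing the ligands in turn and identifying arrangements related by rotation or reflection leaves 9 distinct geometric isomers.

9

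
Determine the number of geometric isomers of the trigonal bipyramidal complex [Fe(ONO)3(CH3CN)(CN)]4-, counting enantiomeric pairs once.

4

A trigonal bipyramid has two axial and three equatorial sites, which are chemically inequivalent.
The distinct arrangements are (4 in all): CH3CN axial, CN axial; CH3CN axial, CN equatorial; CH3CN equatorial, CN axial; CH3CN equatorial, CN equatorial.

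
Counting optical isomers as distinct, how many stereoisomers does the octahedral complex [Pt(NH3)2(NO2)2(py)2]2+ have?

6

An octahedron has six vertices in three trans pairs; every non-trans pair is cis.
The distinct arrangements are (5 in all): NH3 trans, NO2 trans, py trans; NH3 trans, NO2 cis, py cis; NH3 cis, NO2 cis, py trans; NH3 cis, NO2 cis, py cis (chiral); NH3 cis, NO2 trans, py cis.
One of these lacks any improper symmetry element and so occurs as an enantiomeric pair, giving 5 + 1 = 6 stereoisomers in total.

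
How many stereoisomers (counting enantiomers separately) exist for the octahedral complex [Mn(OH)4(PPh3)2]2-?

The six octahedral sites form three mutually perpendicular trans pairs.
Systematic placement gives 2 geometric isomers: PPh3 trans; PPh3 cis.
Each arrangement has an internal mirror plane or centre of symmetry, so none is chiral.

2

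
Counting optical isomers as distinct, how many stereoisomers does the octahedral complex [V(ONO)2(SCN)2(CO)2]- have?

6

Systematic placement gives 5 geometric isomers: ONO trans, SCN trans, CO trans; ONO cis, SCN cis, CO trans; ONO cis, SCN trans, CO cis; ONO cis, SCN cis, CO cis (chiral); ONO trans, SCN cis, CO cis.
One of these lacks any improper symmetry element and so occurs as an enantiomeric pair, giving 5 + 1 = 6 stereoisomers in total.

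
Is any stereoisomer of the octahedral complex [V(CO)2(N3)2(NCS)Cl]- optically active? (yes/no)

An octahedron has six vertices in three trans pairs; every non-trans pair is cis.
There are 6 geometric isomers: CO trans, N3 cis; CO trans, N3 trans; CO cis, N3 cis (3 arrangements, 2 chiral); CO cis, N3 trans.
Of these, 2 lack any improper symmetry element and so occur as enantiomeric pairs, giving 6 + 2 = 8 stereoisomers in total.

yes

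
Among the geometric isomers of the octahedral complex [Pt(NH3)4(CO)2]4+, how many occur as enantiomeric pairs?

0

An octahedron has six vertices in three trans pairs; every non-trans pair is cis.
Systematic placement gives 2 geometric isomers: CO trans; CO cis.
Each arrangement has an internal mirror plane or centre of symmetry, so none is chiral.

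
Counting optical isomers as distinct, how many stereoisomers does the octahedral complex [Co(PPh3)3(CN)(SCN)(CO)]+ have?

An octahedron has six vertices in three trans pairs; every non-trans pair is cis.
Systematic placement gives 4 geometric isomers: PPh3 mer (3 arrangements); PPh3 fac (chiral).
One of these lacks any improper symmetry element and so occurs as an enantiomeric pair, giving 4 + 1 = 5 stereoisomers in total.

5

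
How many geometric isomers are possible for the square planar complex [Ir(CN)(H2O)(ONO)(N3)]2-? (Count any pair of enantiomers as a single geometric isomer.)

Working through the distinct placements yields 3 geometric isomers: (CN/N3 trans, H2O/ONO trans); (CN/ONO trans, H2O/N3 trans); (CN/H2O trans, N3/ONO trans).

3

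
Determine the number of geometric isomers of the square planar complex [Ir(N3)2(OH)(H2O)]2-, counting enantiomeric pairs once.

2

Systematic placement gives 2 geometric isomers: N3 cis; N3 trans.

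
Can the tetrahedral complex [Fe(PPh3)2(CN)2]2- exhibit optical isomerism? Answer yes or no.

All four vertices of a tetrahedron are equivalent and mutually adjacent, so cis/trans isomerism cannot arise.
Only one geometric arrangement is possible.

no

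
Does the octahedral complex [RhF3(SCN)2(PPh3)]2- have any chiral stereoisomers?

The distinct arrangements are (3 in all): F mer, SCN trans; F mer, SCN cis; F fac, SCN cis.
Each arrangement has an internal mirror plane or centre of symmetry, so none is chiral.

no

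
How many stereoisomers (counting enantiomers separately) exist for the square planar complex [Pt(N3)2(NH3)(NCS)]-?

2

In a square planar complex each vertex has one trans partner and two cis neighbours.
The distinct arrangements are (2 in all): N3 cis; N3 trans.
Each arrangement has an internal mirror plane or centre of symmetry, so none is chiral.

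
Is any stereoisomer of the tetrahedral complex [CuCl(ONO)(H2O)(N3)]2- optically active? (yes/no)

yes

In a tetrahedral complex all four positions are equivalent and every pair of ligands is adjacent — there is no cis/trans distinction.
Only one geometric arrangement is possible; it has no improper symmetry element, so it exists as a pair of enantiomers (2 stereoisomers).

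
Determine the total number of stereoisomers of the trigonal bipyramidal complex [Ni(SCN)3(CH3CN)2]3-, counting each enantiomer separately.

A trigonal bipyramid has two axial and three equatorial sites, which are chemically inequivalent.
The distinct arrangements are (3 in all): CH3CN both axial; CH3CN one axial, one equatorial; CH3CN both equatorial.
Each arrangement has an internal mirror plane or centre of symmetry, so none is chiral.

3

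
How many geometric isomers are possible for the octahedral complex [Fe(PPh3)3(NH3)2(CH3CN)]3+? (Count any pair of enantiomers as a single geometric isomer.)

The six octahedral sites form three mutually perpendicular trans pairs.
There are 3 geometric isomers: PPh3 mer, NH3 cis; PPh3 mer, NH3 trans; PPh3 fac, NH3 cis.

3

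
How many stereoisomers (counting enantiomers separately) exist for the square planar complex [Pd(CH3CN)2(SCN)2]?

2

A square has two trans pairs of vertices; adjacent vertices are cis.
Systematic placement gives 2 geometric isomers: CH3CN cis; CH3CN trans.
Each arrangement has an internal mirror plane or centre of symmetry, so none is chiral.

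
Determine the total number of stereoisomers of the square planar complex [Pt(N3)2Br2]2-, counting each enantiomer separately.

In a square planar complex each vertex has one trans partner and two cis neighbours.
There are 2 geometric isomers: N3 cis; N3 trans.
Each arrangement has an internal mirror plane or centre of symmetry, so none is chiral.

2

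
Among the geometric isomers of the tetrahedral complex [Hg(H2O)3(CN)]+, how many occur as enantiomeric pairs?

0

All four vertices of a tetrahedron are equivalent and mutually adjacent, so cis/trans isomerism cannot arise.
Only one geometric arrangement is possible.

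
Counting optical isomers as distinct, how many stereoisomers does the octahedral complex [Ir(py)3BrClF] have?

The six octahedral sites form three mutually perpendicular trans pairs.
The distinct arrangements are (4 in all): py mer (3 arrangements); py fac (chiral).
One of these lacks any improper symmetry element and so occurs as an enantiomeric pair, giving 4 + 1 = 5 stereoisomers in total.

5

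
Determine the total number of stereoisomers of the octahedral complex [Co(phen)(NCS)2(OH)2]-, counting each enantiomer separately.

The six octahedral sites form three mutually perpendicular trans pairs.
Each phen is bidentate and must span two cis positions.
There are 3 geometric isomers: NCS trans, OH cis; NCS cis, OH cis (chiral); NCS cis, OH trans.
One of these lacks any improper symmetry element and so occurs as an enantiomeric pair, giving 3 + 1 = 4 stereoisomers in total.

4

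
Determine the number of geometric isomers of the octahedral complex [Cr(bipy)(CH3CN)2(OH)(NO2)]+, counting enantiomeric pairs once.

The six octahedral sites form three mutually perpendicular trans pairs.
Each bipy is bidentate and must span two cis positions.
The distinct arrangements are (4 in all): CH3CN trans; CH3CN cis (3 arrangements, 2 chiral).

4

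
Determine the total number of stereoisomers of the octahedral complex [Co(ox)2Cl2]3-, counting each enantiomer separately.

In an octahedral complex each vertex has one trans partner and four cis neighbours.
Each ox is bidentate and must span two cis positions.
Systematic placement gives 2 geometric isomers: Cl trans; Cl cis (chiral).
One of these lacks any improper symmetry element and so occurs as an enantiomeric pair, giving 2 + 1 = 3 stereoisomers in total.

3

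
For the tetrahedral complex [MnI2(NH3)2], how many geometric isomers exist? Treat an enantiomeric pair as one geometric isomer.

Only one geometric arrangement is possible.

1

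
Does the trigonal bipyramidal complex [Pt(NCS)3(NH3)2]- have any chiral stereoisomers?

no

In a trigonal bipyramid the two axial positions differ from the three equatorial ones.
The distinct arrangements are (3 in all): NH3 both equatorial; NH3 one axial, one equatorial; NH3 both axial.
Each arrangement has an internal mirror plane or centre of symmetry, so none is chiral.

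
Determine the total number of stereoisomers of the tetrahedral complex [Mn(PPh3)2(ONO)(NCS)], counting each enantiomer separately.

Only one geometric arrangement is possible.

1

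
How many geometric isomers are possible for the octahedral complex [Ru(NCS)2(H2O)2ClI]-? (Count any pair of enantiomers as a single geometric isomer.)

The six octahedral sites form three mutually perpendicular trans pairs.
Systematic placement gives 6 geometric isomers: NCS trans, H2O cis; NCS cis, H2O cis (3 arrangements, 2 chiral); NCS trans, H2O trans; NCS cis, H2O trans.

6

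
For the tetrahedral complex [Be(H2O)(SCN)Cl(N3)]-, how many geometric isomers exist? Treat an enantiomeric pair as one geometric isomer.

1

Only one geometric arrangement is possible; it has no improper symmetry element, so it exists as a pair of enantiomers (2 stereoisomers).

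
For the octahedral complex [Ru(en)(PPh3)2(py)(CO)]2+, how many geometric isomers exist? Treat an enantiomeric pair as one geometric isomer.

4

Each en is bidentate and must span two cis positions.
Working through the distinct placements yields 4 geometric isomers: PPh3 cis (3 arrangements, 2 chiral); PPh3 trans.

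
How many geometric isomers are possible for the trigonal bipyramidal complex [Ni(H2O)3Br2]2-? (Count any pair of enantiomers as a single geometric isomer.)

In a trigonal bipyramid the two axial positions differ from the three equatorial ones.
There are 3 geometric isomers: Br both axial; Br one axial, one equatorial; Br both equatorial.

3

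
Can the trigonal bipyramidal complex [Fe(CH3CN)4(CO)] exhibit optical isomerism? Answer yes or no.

A trigonal bipyramid has two axial and three equatorial sites, which are chemically inequivalent.
There are 2 geometric isomers: CO equatorial; CO axial.
Each arrangement has an internal mirror plane or centre of symmetry, so none is chiral.

no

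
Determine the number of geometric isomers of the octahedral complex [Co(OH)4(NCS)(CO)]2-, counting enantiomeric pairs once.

2

The six octahedral sites form three mutually perpendicular trans pairs.
Working through the distinct placements yields 2 geometric isomers: NCS and CO mutually trans; NCS and CO mutually cis.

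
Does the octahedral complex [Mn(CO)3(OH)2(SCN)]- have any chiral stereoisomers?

The six octahedral sites form three mutually perpendicular trans pairs.
There are 3 geometric isomers: CO mer, OH cis; CO mer, OH trans; CO fac, OH cis.
Each arrangement has an internal mirror plane or centre of symmetry, so none is chiral.

no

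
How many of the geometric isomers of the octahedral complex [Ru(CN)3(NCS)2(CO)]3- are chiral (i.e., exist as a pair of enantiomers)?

0

An octahedron has six vertices in three trans pairs; every non-trans pair is cis.
There are 3 geometric isomers: CN mer, NCS trans; CN mer, NCS cis; CN fac, NCS cis.
Each arrangement has an internal mirror plane or centre of symmetry, so none is chiral.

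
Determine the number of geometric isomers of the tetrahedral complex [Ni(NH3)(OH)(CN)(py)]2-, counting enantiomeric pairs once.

1

In a tetrahedral complex all four positions are equivalent and every pair of ligands is adjacent — there is no cis/trans distinction.
Only one geometric arrangement is possible; it has no improper symmetry element, so it exists as a pair of enantiomers (2 stereoisomers).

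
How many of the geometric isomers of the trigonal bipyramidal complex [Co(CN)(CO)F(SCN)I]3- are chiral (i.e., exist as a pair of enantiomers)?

10

A trigonal bipyramid has two axial and three equatorial sites, which are chemically inequivalent.
Systematic enumeration (placing each ligand type in turn and discarding arrangements equivalent by rotation or reflection) gives 10 geometric isomers.
Of these, 10 lack any improper symmetry element and so occur as enantiomeric pairs, giving 10 + 10 = 20 stereoisomers in total.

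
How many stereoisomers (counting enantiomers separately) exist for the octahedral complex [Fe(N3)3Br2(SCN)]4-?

3

The six octahedral sites form three mutually perpendicular trans pairs.
Working through the distinct placements yields 3 geometric isomers: N3 mer, Br trans; N3 fac, Br cis; N3 mer, Br cis.
Each arrangement has an internal mirror plane or centre of symmetry, so none is chiral.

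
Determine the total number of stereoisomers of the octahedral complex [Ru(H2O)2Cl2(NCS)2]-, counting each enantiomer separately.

The six octahedral sites form three mutually perpendicular trans pairs.
Systematic placement gives 5 geometric isomers: H2O trans, Cl trans, NCS trans; H2O cis, Cl trans, NCS cis; H2O cis, Cl cis, NCS trans; H2O cis, Cl cis, NCS cis (chiral); H2O trans, Cl cis, NCS cis.
One of these lacks any improper symmetry element and so occurs as an enantiomeric pair, giving 5 + 1 = 6 stereoisomers in total.

6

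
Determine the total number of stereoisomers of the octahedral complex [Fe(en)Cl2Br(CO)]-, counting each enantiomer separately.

6

An octahedron has six vertices in three trans pairs; every non-trans pair is cis.
Each en is bidentate and must span two cis positions.
There are 4 geometric isomers: Cl cis (3 arrangements, 2 chiral); Cl trans.
Of these, 2 lack any improper symmetry element and so occur as enantiomeric pairs, giving 4 + 2 = 6 stereoisomers in total.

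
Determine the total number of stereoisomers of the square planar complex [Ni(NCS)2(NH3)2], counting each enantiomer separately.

2

Systematic placement gives 2 geometric isomers: NCS cis; NCS trans.
Each arrangement has an internal mirror plane or centre of symmetry, so none is chiral.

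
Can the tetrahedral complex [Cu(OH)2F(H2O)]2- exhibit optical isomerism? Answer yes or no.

In a tetrahedral complex all four positions are equivalent and every pair of ligands is adjacent — there is no cis/trans distinction.
Only one geometric arrangement is possible.

no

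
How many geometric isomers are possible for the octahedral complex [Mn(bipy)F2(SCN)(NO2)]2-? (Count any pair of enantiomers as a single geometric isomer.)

4

Each bipy is bidentate and must span two cis positions.
Systematic placement gives 4 geometric isomers: F trans; F cis (3 arrangements, 2 chiral).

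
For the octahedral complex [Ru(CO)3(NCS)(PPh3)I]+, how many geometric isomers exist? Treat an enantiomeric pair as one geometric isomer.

4

In an octahedral complex each vertex has one trans partner and four cis neighbours.
The distinct arrangements are (4 in all): CO mer (3 arrangements); CO fac (chiral).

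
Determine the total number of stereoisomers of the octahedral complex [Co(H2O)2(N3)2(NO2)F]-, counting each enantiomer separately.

8

An octahedron has six vertices in three trans pairs; every non-trans pair is cis.
Working through the distinct placements yields 6 geometric isomers: H2O cis, N3 cis (3 arrangements, 2 chiral); H2O cis, N3 trans; H2O trans, N3 cis; H2O trans, N3 trans.
Of these, 2 lack any improper symmetry element and so occur as enantiomeric pairs, giving 6 + 2 = 8 stereoisomers in total.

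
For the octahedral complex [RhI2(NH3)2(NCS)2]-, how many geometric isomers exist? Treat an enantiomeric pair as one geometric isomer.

5

The six octahedral sites form three mutually perpendicular trans pairs.
Systematic placement gives 5 geometric isomers: I trans, NH3 trans, NCS trans; I trans, NH3 cis, NCS cis; I cis, NH3 trans, NCS cis; I cis, NH3 cis, NCS cis (chiral); I cis, NH3 cis, NCS trans.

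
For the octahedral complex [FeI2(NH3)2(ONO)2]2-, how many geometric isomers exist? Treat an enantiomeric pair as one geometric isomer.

In an octahedral complex each vertex has one trans partner and four cis neighbours.
Working through the distinct placements yields 5 geometric isomers: I trans, NH3 trans, ONO trans; I trans, NH3 cis, ONO cis; I cis, NH3 cis, ONO trans; I cis, NH3 cis, ONO cis (chiral); I cis, NH3 trans, ONO cis.

5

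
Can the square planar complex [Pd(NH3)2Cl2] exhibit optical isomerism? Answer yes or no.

A square has two trans pairs of vertices; adjacent vertices are cis.
Systematic placement gives 2 geometric isomers: NH3 cis; NH3 trans.
Each arrangement has an internal mirror plane or centre of symmetry, so none is chiral.

no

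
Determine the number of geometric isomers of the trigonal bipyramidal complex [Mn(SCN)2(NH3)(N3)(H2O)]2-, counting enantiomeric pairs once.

Exhaustive case analysis gives 7 geometric isomers.

7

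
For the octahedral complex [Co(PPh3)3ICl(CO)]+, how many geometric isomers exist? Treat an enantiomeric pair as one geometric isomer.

An octahedron has six vertices in three trans pairs; every non-trans pair is cis.
Systematic placement gives 4 geometric isomers: PPh3 mer (3 arrangements); PPh3 fac (chiral).

4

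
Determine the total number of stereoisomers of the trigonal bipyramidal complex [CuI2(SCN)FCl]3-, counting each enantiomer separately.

10

In a trigonal bipyramid the two axial positions differ from the three equatorial ones.
Exhaustive case analysis gives 7 geometric isomers.
Of these, 3 lack any improper symmetry element and so occur as enantiomeric pairs, giving 7 + 3 = 10 stereoisomers in total.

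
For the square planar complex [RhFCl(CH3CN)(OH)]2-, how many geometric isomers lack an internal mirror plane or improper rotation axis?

In a square planar complex each vertex has one trans partner and two cis neighbours.
Working through the distinct placements yields 3 geometric isomers: (CH3CN/F trans, Cl/OH trans); (CH3CN/OH trans, Cl/F trans); (CH3CN/Cl trans, F/OH trans).
Each arrangement has an internal mirror plane or centre of symmetry, so none is chiral.

0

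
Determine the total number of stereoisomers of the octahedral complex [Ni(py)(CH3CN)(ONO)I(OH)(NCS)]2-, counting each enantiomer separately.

30

An octahedron has six vertices in three trans pairs; every non-trans pair is cis.
Exhaustive case analysis gives 15 geometric isomers.
Of these, 15 lack any improper symmetry element and so occur as enantiomeric pairs, giving 15 + 15 = 30 stereoisomers in total.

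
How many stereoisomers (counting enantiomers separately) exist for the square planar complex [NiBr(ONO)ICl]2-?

3

A square has two trans pairs of vertices; adjacent vertices are cis.
The distinct arrangements are (3 in all): (Br/I trans, Cl/ONO trans); (Br/ONO trans, Cl/I trans); (Br/Cl trans, I/ONO trans).
Each arrangement has an internal mirror plane or centre of symmetry, so none is chiral.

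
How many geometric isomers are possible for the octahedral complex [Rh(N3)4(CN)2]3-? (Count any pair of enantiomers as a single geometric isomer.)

The six octahedral sites form three mutually perpendicular trans pairs.
The distinct arrangements are (2 in all): CN trans; CN cis.

2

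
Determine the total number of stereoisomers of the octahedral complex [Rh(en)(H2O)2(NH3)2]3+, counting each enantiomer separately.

4

In an octahedral complex each vertex has one trans partner and four cis neighbours.
Each en is bidentate and must span two cis positions.
Working through the distinct placements yields 3 geometric isomers: H2O trans, NH3 cis; H2O cis, NH3 cis (chiral); H2O cis, NH3 trans.
One of these lacks any improper symmetry element and so occurs as an enantiomeric pair, giving 3 + 1 = 4 stereoisomers in total.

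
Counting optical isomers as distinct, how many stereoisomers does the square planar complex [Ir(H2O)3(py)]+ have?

1

In a square planar complex each vertex has one trans partner and two cis neighbours.
Only one geometric arrangement is possible.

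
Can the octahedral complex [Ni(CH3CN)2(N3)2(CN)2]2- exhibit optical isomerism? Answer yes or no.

yes

The six octahedral sites form three mutually perpendicular trans pairs.
Systematic placement gives 5 geometric isomers: CH3CN trans, N3 trans, CN trans; CH3CN trans, N3 cis, CN cis; CH3CN cis, N3 trans, CN cis; CH3CN cis, N3 cis, CN cis (chiral); CH3CN cis, N3 cis, CN trans.
One of these lacks any improper symmetry element and so occurs as an enantiomeric pair, giving 5 + 1 = 6 stereoisomers in total.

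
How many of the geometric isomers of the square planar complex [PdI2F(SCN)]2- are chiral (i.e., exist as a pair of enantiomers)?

0

In a square planar complex each vertex has one trans partner and two cis neighbours.
The distinct arrangements are (2 in all): I cis; I trans.
Each arrangement has an internal mirror plane or centre of symmetry, so none is chiral.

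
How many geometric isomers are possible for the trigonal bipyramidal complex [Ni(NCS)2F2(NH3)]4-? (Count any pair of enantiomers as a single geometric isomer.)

5

Systematic enumeration (placing each ligand type in turn and discarding arrangements equivalent by rotation or reflection) gives 5 geometric isomers.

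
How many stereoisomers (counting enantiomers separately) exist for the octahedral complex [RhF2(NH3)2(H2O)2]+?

6

The six octahedral sites form three mutually perpendicular trans pairs.
There are 5 geometric isomers: F trans, NH3 trans, H2O trans; F trans, NH3 cis, H2O cis; F cis, NH3 trans, H2O cis; F cis, NH3 cis, H2O cis (chiral); F cis, NH3 cis, H2O trans.
One of these lacks any improper symmetry element and so occurs as an enantiomeric pair, giving 5 + 1 = 6 stereoisomers in total.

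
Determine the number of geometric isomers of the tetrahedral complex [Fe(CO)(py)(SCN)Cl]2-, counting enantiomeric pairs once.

1

In a tetrahedral complex all four positions are equivalent and every pair of ligands is adjacent — there is no cis/trans distinction.
Only one geometric arrangement is possible; it has no improper symmetry element, so it exists as a pair of enantiomers (2 stereoisomers).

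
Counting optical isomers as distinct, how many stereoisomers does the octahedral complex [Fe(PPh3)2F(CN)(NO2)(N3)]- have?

15

An octahedron has six vertices in three trans pairs; every non-trans pair is cis.
Placing the ligands in turn and identifying arrangements related by rotation or reflection leaves 9 distinct geometric isomers.
Of these, 6 lack any improper symmetry element and so occur as enantiomeric pairs, giving 9 + 6 = 15 stereoisomers in total.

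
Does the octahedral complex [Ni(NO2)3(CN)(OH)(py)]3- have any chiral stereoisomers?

An octahedron has six vertices in three trans pairs; every non-trans pair is cis.
There are 4 geometric isomers: NO2 mer (3 arrangements); NO2 fac (chiral).
One of these lacks any improper symmetry element and so occurs as an enantiomeric pair, giving 4 + 1 = 5 stereoisomers in total.

yes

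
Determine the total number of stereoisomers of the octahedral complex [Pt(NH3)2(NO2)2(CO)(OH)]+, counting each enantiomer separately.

The six octahedral sites form three mutually perpendicular trans pairs.
There are 6 geometric isomers: NH3 cis, NO2 cis (3 arrangements, 2 chiral); NH3 cis, NO2 trans; NH3 trans, NO2 cis; NH3 trans, NO2 trans.
Of these, 2 lack any improper symmetry element and so occur as enantiomeric pairs, giving 6 + 2 = 8 stereoisomers in total.

8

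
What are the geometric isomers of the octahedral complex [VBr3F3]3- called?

The six octahedral sites form three mutually perpendicular trans pairs.
Working through the distinct placements yields 2 geometric isomers: Br mer; Br fac.

fac and mer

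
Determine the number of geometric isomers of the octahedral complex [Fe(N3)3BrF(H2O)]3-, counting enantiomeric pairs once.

An octahedron has six vertices in three trans pairs; every non-trans pair is cis.
Working through the distinct placements yields 4 geometric isomers: N3 mer (3 arrangements); N3 fac (chiral).

4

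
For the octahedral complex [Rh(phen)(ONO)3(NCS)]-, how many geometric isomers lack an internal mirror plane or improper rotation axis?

0

The six octahedral sites form three mutually perpendicular trans pairs.
Each phen is bidentate and must span two cis positions.
There are 2 geometric isomers: ONO fac; ONO mer.
Each arrangement has an internal mirror plane or centre of symmetry, so none is chiral.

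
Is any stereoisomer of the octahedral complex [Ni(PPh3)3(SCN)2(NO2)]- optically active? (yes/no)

no

An octahedron has six vertices in three trans pairs; every non-trans pair is cis.
Working through the distinct placements yields 3 geometric isomers: PPh3 mer, SCN trans; PPh3 fac, SCN cis; PPh3 mer, SCN cis.
Each arrangement has an internal mirror plane or centre of symmetry, so none is chiral.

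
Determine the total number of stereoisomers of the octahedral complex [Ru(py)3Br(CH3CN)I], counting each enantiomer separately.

In an octahedral complex each vertex has one trans partner and four cis neighbours.
Working through the distinct placements yields 4 geometric isomers: py mer (3 arrangements); py fac (chiral).
One of these lacks any improper symmetry element and so occurs as an enantiomeric pair, giving 4 + 1 = 5 stereoisomers in total.

5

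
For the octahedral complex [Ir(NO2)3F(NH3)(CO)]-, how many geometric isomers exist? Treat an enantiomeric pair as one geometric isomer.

The distinct arrangements are (4 in all): NO2 mer (3 arrangements); NO2 fac (chiral).

4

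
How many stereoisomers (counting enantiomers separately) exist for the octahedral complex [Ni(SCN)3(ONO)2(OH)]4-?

3

In an octahedral complex each vertex has one trans partner and four cis neighbours.
Systematic placement gives 3 geometric isomers: SCN mer, ONO cis; SCN mer, ONO trans; SCN fac, ONO cis.
Each arrangement has an internal mirror plane or centre of symmetry, so none is chiral.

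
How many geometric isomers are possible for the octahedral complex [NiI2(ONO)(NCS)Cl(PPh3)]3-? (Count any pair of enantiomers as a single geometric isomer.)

9

The six octahedral sites form three mutually perpendicular trans pairs.
Systematic enumeration (placing each ligand type in turn and discarding arrangements equivalent by rotation or reflection) gives 9 geometric isomers.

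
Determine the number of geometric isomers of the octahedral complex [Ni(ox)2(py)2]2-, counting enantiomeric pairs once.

2

The six octahedral sites form three mutually perpendicular trans pairs.
Each ox is bidentate and must span two cis positions.
The distinct arrangements are (2 in all): py trans; py cis (chiral).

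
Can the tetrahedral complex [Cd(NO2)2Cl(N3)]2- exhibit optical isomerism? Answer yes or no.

Only one geometric arrangement is possible.

no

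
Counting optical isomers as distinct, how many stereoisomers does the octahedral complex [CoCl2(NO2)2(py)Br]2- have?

The six octahedral sites form three mutually perpendicular trans pairs.
The distinct arrangements are (6 in all): Cl cis, NO2 cis (3 arrangements, 2 chiral); Cl cis, NO2 trans; Cl trans, NO2 cis; Cl trans, NO2 trans.
Of these, 2 lack any improper symmetry element and so occur as enantiomeric pairs, giving 6 + 2 = 8 stereoisomers in total.

8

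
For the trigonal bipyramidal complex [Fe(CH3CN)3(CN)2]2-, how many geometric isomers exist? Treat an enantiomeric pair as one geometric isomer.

A trigonal bipyramid has two axial and three equatorial sites, which are chemically inequivalent.
The distinct arrangements are (3 in all): CN both equatorial; CN one axial, one equatorial; CN both axial.

3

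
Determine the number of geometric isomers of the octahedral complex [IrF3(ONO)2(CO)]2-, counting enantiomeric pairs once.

3

There are 3 geometric isomers: F mer, ONO trans; F fac, ONO cis; F mer, ONO cis.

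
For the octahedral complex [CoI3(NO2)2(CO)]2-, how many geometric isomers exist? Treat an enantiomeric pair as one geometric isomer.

In an octahedral complex each vertex has one trans partner and four cis neighbours.
There are 3 geometric isomers: I mer, NO2 trans; I fac, NO2 cis; I mer, NO2 cis.

3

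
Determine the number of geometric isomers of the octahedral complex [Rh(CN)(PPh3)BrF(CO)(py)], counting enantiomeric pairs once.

Exhaustive case analysis gives 15 geometric isomers.

15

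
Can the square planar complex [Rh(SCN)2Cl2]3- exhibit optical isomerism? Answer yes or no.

In a square planar complex each vertex has one trans partner and two cis neighbours.
There are 2 geometric isomers: SCN cis; SCN trans.
Each arrangement has an internal mirror plane or centre of symmetry, so none is chiral.

no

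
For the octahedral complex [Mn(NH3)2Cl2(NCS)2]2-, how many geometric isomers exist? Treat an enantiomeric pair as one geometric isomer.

5

The six octahedral sites form three mutually perpendicular trans pairs.
There are 5 geometric isomers: NH3 trans, Cl trans, NCS trans; NH3 cis, Cl trans, NCS cis; NH3 trans, Cl cis, NCS cis; NH3 cis, Cl cis, NCS cis (chiral); NH3 cis, Cl cis, NCS trans.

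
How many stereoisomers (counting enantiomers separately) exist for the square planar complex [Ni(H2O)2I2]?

2

A square has two trans pairs of vertices; adjacent vertices are cis.
There are 2 geometric isomers: H2O cis; H2O trans.
Each arrangement has an internal mirror plane or centre of symmetry, so none is chiral.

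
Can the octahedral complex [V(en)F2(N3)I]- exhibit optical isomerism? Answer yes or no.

An octahedron has six vertices in three trans pairs; every non-trans pair is cis.
Each en is bidentate and must span two cis positions.
The distinct arrangements are (4 in all): F trans; F cis (3 arrangements, 2 chiral).
Of these, 2 lack any improper symmetry element and so occur as enantiomeric pairs, giving 4 + 2 = 6 stereoisomers in total.

yes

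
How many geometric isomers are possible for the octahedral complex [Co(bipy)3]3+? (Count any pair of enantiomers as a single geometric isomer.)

1

An octahedron has six vertices in three trans pairs; every non-trans pair is cis.
Each bipy is bidentate and must span two cis positions.
Only one geometric arrangement is possible; it has no improper symmetry element, so it exists as a pair of enantiomers (2 stereoisomers).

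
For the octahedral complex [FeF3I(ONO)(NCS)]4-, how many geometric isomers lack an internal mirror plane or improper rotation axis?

An octahedron has six vertices in three trans pairs; every non-trans pair is cis.
The distinct arrangements are (4 in all): F mer (3 arrangements); F fac (chiral).
One of these lacks any improper symmetry element and so occurs as an enantiomeric pair, giving 4 + 1 = 5 stereoisomers in total.

1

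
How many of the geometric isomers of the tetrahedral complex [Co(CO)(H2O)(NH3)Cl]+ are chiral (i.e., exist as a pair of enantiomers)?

Only one geometric arrangement is possible; it has no improper symmetry element, so it exists as a pair of enantiomers (2 stereoisomers).

1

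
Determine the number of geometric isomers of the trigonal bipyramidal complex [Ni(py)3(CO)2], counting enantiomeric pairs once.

3

Systematic placement gives 3 geometric isomers: CO both axial; CO one axial, one equatorial; CO both equatorial.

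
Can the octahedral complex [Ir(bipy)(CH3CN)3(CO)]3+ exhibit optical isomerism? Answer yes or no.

no

The six octahedral sites form three mutually perpendicular trans pairs.
Each bipy is bidentate and must span two cis positions.
Systematic placement gives 2 geometric isomers: CH3CN mer; CH3CN fac.
Each arrangement has an internal mirror plane or centre of symmetry, so none is chiral.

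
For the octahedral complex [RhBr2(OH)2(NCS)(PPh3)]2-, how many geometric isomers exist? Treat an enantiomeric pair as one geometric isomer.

An octahedron has six vertices in three trans pairs; every non-trans pair is cis.
The distinct arrangements are (6 in all): Br trans, OH cis; Br trans, OH trans; Br cis, OH cis (3 arrangements, 2 chiral); Br cis, OH trans.

6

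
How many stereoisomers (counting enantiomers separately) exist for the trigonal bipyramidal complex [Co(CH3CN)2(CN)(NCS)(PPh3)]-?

In a trigonal bipyramid the two axial positions differ from the three equatorial ones.
Placing the ligands in turn and identifying arrangements related by rotation or reflection leaves 7 distinct geometric isomers.
Of these, 3 lack any improper symmetry element and so occur as enantiomeric pairs, giving 7 + 3 = 10 stereoisomers in total.

10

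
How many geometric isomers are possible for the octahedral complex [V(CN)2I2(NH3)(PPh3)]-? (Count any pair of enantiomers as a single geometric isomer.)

In an octahedral complex each vertex has one trans partner and four cis neighbours.
There are 6 geometric isomers: CN trans, I trans; CN trans, I cis; CN cis, I cis (3 arrangements, 2 chiral); CN cis, I trans.

6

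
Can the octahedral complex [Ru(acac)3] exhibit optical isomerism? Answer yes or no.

yes

An octahedron has six vertices in three trans pairs; every non-trans pair is cis.
Each acac is bidentate and must span two cis positions.
Only one geometric arrangement is possible; it has no improper symmetry element, so it exists as a pair of enantiomers (2 stereoisomers).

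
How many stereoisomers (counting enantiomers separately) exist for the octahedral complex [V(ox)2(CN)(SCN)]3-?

The six octahedral sites form three mutually perpendicular trans pairs.
Each ox is bidentate and must span two cis positions.
Systematic placement gives 2 geometric isomers: CN and SCN mutually trans; CN and SCN mutually cis (chiral).
One of these lacks any improper symmetry element and so occurs as an enantiomeric pair, giving 2 + 1 = 3 stereoisomers in total.

3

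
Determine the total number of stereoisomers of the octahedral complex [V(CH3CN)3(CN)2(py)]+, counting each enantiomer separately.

3

An octahedron has six vertices in three trans pairs; every non-trans pair is cis.
The distinct arrangements are (3 in all): CH3CN mer, CN cis; CH3CN mer, CN trans; CH3CN fac, CN cis.
Each arrangement has an internal mirror plane or centre of symmetry, so none is chiral.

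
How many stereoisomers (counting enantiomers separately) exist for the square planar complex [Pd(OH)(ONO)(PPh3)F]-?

3

Working through the distinct placements yields 3 geometric isomers: (F/ONO trans, OH/PPh3 trans); (F/PPh3 trans, OH/ONO trans); (F/OH trans, ONO/PPh3 trans).
Each arrangement has an internal mirror plane or centre of symmetry, so none is chiral.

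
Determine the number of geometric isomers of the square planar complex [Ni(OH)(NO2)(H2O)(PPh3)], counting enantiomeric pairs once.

In a square planar complex each vertex has one trans partner and two cis neighbours.
Working through the distinct placements yields 3 geometric isomers: (H2O/OH trans, NO2/PPh3 trans); (H2O/PPh3 trans, NO2/OH trans); (H2O/NO2 trans, OH/PPh3 trans).

3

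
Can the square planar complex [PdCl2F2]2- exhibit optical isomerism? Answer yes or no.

no

The distinct arrangements are (2 in all): Cl cis; Cl trans.
Each arrangement has an internal mirror plane or centre of symmetry, so none is chiral.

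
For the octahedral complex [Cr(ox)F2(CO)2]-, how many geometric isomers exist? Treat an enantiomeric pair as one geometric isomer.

An octahedron has six vertices in three trans pairs; every non-trans pair is cis.
Each ox is bidentate and must span two cis positions.
Systematic placement gives 3 geometric isomers: F cis, CO trans; F cis, CO cis (chiral); F trans, CO cis.

3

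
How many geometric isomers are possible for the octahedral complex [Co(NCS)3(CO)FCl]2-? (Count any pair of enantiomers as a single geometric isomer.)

4

The six octahedral sites form three mutually perpendicular trans pairs.
There are 4 geometric isomers: NCS mer (3 arrangements); NCS fac (chiral).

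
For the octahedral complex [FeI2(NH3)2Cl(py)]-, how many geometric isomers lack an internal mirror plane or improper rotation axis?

In an octahedral complex each vertex has one trans partner and four cis neighbours.
Systematic placement gives 6 geometric isomers: I cis, NH3 cis (3 arrangements, 2 chiral); I cis, NH3 trans; I trans, NH3 cis; I trans, NH3 trans.
Of these, 2 lack any improper symmetry element and so occur as enantiomeric pairs, giving 6 + 2 = 8 stereoisomers in total.

2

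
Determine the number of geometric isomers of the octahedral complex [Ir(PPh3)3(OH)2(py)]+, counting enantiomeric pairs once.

There are 3 geometric isomers: PPh3 mer, OH trans; PPh3 fac, OH cis; PPh3 mer, OH cis.

3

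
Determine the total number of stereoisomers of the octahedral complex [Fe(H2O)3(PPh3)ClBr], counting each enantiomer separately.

5

Working through the distinct placements yields 4 geometric isomers: H2O mer (3 arrangements); H2O fac (chiral).
One of these lacks any improper symmetry element and so occurs as an enantiomeric pair, giving 4 + 1 = 5 stereoisomers in total.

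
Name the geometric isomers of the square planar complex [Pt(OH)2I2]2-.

A square has two trans pairs of vertices; adjacent vertices are cis.
Working through the distinct placements yields 2 geometric isomers: OH cis; OH trans.

cis and trans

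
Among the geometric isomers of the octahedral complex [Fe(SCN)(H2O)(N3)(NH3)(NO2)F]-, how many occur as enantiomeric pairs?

15

The six octahedral sites form three mutually perpendicular trans pairs.
Systematic enumeration (placing each ligand type in turn and discarding arrangements equivalent by rotation or reflection) gives 15 geometric isomers.
Of these, 15 lack any improper symmetry element and so occur as enantiomeric pairs, giving 15 + 15 = 30 stereoisomers in total.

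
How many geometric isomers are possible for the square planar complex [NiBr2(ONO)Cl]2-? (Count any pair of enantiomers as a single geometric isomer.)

Systematic placement gives 2 geometric isomers: Br cis; Br trans.

2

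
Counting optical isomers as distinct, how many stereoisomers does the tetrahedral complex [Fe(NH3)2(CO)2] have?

1

Only one geometric arrangement is possible.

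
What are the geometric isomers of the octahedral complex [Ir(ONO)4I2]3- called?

cis and trans

An octahedron has six vertices in three trans pairs; every non-trans pair is cis.
Working through the distinct placements yields 2 geometric isomers: I trans; I cis.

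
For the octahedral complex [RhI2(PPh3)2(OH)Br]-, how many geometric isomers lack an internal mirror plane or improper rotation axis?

2

In an octahedral complex each vertex has one trans partner and four cis neighbours.
Systematic placement gives 6 geometric isomers: I cis, PPh3 trans; I cis, PPh3 cis (3 arrangements, 2 chiral); I trans, PPh3 trans; I trans, PPh3 cis.
Of these, 2 lack any improper symmetry element and so occur as enantiomeric pairs, giving 6 + 2 = 8 stereoisomers in total.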